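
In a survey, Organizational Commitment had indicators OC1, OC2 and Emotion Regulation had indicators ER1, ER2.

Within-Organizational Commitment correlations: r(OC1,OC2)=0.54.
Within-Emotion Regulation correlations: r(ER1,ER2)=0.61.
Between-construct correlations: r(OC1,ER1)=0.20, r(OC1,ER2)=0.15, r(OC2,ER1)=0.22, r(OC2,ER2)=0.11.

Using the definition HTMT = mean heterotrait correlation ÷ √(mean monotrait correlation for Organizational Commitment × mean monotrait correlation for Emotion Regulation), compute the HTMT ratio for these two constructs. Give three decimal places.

0.296

Mean between = 0.68/4 = 0.1700.
Mean within-OC = 0.54/1 = 0.5400; mean within-ER = 0.61/1 = 0.6100.
Geometric mean = √(0.5400 × 0.6100) = 0.5739.
HTMT = 0.1700 / 0.5739 = 0.296.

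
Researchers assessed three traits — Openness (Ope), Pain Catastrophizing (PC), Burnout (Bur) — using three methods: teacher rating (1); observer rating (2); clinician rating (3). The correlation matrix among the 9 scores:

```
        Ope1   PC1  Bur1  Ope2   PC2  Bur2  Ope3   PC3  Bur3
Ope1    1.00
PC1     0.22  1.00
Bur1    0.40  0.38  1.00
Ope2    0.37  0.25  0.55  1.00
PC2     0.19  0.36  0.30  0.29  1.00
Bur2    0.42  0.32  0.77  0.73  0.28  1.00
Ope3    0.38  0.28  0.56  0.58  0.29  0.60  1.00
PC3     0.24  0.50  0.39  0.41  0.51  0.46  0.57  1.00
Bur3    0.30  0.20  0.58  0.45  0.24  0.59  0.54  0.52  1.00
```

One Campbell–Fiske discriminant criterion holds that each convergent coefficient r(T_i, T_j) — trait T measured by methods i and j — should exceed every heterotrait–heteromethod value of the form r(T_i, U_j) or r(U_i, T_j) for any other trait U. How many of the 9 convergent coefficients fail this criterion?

4

Checking each validity diagonal entry against its comparison values:
Ope (methods 1·2): 0.37 vs {0.19, 0.25, 0.42, 0.55} → fail.
Ope (methods 1·3): 0.38 vs {0.24, 0.28, 0.30, 0.56} → fail.
Ope (methods 2·3): 0.58 vs {0.41, 0.29, 0.45, 0.60} → fail.
PC (methods 1·2): 0.36 vs {0.25, 0.19, 0.32, 0.30} → pass.
PC (methods 1·3): 0.50 vs {0.28, 0.24, 0.20, 0.39} → pass.
PC (methods 2·3): 0.51 vs {0.29, 0.41, 0.24, 0.46} → pass.
Bur (methods 1·2): 0.77 vs {0.55, 0.42, 0.30, 0.32} → pass.
Bur (methods 1·3): 0.58 vs {0.56, 0.30, 0.39, 0.20} → pass.
Bur (methods 2·3): 0.59 vs {0.60, 0.45, 0.46, 0.24} → fail.
4 of 9 fail.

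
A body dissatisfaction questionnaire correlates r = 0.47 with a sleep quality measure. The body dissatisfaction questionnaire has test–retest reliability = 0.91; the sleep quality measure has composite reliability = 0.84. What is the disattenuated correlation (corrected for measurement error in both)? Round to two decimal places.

r_true = r_obs / √(r_xx · r_yy) = 0.47 / √(0.91 × 0.84) = 0.47 / √0.7644 = 0.47 / 0.8743 ≈ 0.54.

0.54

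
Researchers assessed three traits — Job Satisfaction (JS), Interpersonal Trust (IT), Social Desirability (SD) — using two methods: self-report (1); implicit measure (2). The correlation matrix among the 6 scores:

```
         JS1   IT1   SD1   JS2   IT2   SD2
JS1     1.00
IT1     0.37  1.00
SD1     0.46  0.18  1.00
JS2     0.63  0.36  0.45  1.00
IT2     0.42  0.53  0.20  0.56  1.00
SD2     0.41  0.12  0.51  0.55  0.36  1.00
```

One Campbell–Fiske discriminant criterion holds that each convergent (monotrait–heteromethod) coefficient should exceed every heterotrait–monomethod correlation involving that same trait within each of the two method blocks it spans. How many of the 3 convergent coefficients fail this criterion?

Checking each validity diagonal entry against its comparison values:
JS (methods 1·2): 0.63 vs {0.37, 0.56, 0.46, 0.55} → pass.
IT (methods 1·2): 0.53 vs {0.37, 0.56, 0.18, 0.36} → fail.
SD (methods 1·2): 0.51 vs {0.46, 0.55, 0.18, 0.36} → fail.
2 of 3 fail.

2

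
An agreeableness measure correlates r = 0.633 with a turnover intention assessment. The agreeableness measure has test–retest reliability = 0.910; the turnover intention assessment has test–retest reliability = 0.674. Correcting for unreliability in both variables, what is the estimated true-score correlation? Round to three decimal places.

r_true = r_obs / √(r_xx · r_yy) = 0.633 / √(0.910 × 0.674) = 0.633 / √0.613340 = 0.633 / 0.7832 ≈ 0.808.

0.808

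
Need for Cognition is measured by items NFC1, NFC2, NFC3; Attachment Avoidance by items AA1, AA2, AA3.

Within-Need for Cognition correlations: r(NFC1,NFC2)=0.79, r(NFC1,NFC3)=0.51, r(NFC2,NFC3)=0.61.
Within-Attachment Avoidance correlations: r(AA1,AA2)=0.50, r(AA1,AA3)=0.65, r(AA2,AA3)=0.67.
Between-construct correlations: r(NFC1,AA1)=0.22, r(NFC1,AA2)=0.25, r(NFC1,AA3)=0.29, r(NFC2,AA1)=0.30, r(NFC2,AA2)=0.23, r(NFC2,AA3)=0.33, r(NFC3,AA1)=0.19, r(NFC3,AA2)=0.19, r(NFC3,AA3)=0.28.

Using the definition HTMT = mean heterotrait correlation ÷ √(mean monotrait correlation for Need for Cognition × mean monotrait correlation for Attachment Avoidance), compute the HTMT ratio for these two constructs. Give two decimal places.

0.41

Between-construct mean = 2.28/9 = 0.2533.
Mean within-NFC = 1.91/3 = 0.6367; mean within-AA = 1.82/3 = 0.6067.
Geometric mean = √(0.6367 × 0.6067) = 0.6215.
HTMT = 0.2533 / 0.6215 = 0.41.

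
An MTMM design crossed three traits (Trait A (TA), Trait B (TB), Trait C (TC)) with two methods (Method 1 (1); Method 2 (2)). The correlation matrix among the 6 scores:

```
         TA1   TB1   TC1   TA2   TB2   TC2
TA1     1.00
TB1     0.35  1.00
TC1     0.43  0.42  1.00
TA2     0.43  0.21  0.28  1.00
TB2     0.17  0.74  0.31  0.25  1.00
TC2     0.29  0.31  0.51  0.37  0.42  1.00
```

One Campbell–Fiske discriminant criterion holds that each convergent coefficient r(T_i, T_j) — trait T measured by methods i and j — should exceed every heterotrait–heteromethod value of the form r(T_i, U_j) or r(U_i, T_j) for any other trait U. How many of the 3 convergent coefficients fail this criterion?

Convergent coefficients and their comparison sets:
TA (methods 1·2): 0.43 vs {0.17, 0.21, 0.29, 0.28} → pass.
TB (methods 1·2): 0.74 vs {0.21, 0.17, 0.31, 0.31} → pass.
TC (methods 1·2): 0.51 vs {0.28, 0.29, 0.31, 0.31} → pass.
0 of 3 fail.

0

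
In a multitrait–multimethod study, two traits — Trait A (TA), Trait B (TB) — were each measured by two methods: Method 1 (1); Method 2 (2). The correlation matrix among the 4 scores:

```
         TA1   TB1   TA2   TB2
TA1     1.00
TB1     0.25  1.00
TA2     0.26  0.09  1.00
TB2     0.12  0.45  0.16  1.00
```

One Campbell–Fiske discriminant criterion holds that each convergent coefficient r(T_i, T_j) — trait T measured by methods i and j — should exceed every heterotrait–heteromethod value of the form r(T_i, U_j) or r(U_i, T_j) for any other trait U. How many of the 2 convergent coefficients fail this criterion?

Convergent coefficients and their comparison sets:
TA (methods 1·2): 0.26 vs {0.12, 0.09} → pass.
TB (methods 1·2): 0.45 vs {0.09, 0.12} → pass.
0 of 2 fail.

0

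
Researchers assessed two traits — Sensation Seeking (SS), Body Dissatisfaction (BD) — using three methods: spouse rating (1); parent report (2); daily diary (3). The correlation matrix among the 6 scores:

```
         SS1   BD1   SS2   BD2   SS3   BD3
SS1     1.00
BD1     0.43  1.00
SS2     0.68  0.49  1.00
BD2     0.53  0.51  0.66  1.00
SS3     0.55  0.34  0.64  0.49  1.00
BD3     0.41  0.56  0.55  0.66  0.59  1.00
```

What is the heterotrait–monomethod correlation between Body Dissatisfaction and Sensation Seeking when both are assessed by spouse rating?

0.43

Different traits, same method: r(BD1, SS1) = 0.43.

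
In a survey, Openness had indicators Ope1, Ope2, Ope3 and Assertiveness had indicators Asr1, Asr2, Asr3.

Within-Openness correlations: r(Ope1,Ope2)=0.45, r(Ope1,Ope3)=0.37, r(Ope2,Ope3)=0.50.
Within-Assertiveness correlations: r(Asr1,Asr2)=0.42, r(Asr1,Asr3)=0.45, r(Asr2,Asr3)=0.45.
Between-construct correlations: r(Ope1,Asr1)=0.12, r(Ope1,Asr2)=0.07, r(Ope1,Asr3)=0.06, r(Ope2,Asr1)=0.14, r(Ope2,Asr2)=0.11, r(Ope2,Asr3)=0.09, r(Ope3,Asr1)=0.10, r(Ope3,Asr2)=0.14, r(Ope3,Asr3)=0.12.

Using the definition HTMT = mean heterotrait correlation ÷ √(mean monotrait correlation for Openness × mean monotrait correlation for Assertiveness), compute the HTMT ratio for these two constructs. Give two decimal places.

Mean heterotrait r = 0.95/9 = 0.1056.
Mean within-Ope = 1.32/3 = 0.4400; mean within-Asr = 1.32/3 = 0.4400.
Geometric mean = √(0.4400 × 0.4400) = 0.4400.
HTMT = 0.1056 / 0.4400 = 0.24.

0.24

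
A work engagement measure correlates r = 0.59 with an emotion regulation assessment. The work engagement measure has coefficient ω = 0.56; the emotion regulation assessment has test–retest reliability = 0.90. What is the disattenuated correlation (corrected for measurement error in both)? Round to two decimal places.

0.83

r_true = r_obs / √(r_xx · r_yy) = 0.59 / √(0.56 × 0.90) = 0.59 / √0.5040 = 0.59 / 0.7099 ≈ 0.83.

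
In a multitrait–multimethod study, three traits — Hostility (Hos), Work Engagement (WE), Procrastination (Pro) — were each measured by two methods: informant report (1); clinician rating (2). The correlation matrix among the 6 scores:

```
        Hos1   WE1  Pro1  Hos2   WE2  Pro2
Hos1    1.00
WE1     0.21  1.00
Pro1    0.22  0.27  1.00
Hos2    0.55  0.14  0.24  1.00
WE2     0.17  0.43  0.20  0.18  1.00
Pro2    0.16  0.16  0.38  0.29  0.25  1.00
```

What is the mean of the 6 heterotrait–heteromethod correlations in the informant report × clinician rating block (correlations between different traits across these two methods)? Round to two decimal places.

0.18

HTHM values (method 1 × method 2): 0.17, 0.16, 0.14, 0.16, 0.24, 0.20; mean = 1.07/6 = 0.18.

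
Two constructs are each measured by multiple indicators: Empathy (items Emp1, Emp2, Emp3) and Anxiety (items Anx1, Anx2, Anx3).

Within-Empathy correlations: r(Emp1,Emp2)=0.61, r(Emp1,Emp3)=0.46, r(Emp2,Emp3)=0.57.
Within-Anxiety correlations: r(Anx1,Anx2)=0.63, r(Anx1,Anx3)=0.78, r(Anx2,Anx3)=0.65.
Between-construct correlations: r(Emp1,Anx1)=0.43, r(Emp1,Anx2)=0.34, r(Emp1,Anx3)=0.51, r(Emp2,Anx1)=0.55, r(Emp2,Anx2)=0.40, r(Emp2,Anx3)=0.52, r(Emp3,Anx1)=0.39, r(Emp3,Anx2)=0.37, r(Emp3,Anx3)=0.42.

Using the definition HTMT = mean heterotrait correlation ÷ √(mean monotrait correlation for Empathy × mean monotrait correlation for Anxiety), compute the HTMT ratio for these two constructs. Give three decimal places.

Mean between = 3.93/9 = 0.4367.
Mean within-Emp = 1.64/3 = 0.5467; mean within-Anx = 2.06/3 = 0.6867.
Geometric mean = √(0.5467 × 0.6867) = 0.6127.
HTMT = 0.4367 / 0.6127 = 0.713.

0.713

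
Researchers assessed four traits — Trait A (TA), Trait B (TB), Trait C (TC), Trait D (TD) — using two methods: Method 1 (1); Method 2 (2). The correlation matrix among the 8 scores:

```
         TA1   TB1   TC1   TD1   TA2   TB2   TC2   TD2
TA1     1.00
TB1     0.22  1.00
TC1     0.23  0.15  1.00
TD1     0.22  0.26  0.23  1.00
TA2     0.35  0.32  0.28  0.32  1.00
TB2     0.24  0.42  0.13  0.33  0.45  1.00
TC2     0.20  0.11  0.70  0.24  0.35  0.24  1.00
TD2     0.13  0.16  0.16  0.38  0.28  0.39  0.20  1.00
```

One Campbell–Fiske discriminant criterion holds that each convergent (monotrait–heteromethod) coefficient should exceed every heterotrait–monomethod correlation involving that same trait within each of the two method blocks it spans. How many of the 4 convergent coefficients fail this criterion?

Convergent coefficients and their comparison sets:
TA (methods 1·2): 0.35 vs {0.22, 0.45, 0.23, 0.35, 0.22, 0.28} → fail.
TB (methods 1·2): 0.42 vs {0.22, 0.45, 0.15, 0.24, 0.26, 0.39} → fail.
TC (methods 1·2): 0.70 vs {0.23, 0.35, 0.15, 0.24, 0.23, 0.20} → pass.
TD (methods 1·2): 0.38 vs {0.22, 0.28, 0.26, 0.39, 0.23, 0.20} → fail.
3 of 4 fail.

3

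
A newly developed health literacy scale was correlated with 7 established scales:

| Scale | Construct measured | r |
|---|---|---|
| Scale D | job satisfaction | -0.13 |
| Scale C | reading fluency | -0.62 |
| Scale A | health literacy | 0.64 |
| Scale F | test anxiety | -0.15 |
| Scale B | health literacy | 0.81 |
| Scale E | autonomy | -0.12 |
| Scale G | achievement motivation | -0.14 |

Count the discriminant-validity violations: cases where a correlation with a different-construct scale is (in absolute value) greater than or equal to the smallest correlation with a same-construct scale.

Convergent (same construct = health literacy): Scale A, Scale B.
Smallest convergent = 0.64. Discriminant |r|: 0.13, 0.62, 0.15, 0.12, 0.14; count ≥ 0.64 → 0.

0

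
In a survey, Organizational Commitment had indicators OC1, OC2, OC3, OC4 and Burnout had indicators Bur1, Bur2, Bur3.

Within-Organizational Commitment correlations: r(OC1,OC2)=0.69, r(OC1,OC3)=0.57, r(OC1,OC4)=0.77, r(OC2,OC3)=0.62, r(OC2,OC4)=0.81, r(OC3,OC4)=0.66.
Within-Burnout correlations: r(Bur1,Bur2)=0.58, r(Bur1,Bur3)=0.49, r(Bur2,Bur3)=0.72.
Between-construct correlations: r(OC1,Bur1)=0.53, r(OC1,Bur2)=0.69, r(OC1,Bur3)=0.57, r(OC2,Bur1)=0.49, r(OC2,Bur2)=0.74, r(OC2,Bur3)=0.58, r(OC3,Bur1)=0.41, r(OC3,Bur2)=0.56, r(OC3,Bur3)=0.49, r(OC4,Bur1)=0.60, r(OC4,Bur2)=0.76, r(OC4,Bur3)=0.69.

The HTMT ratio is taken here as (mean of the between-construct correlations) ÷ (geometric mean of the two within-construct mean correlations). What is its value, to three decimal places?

0.926

Mean heterotrait r = 7.11/12 = 0.5925.
Mean within-OC = 4.12/6 = 0.6867; mean within-Bur = 1.79/3 = 0.5967.
Geometric mean = √(0.6867 × 0.5967) = 0.6401.
HTMT = 0.5925 / 0.6401 = 0.926.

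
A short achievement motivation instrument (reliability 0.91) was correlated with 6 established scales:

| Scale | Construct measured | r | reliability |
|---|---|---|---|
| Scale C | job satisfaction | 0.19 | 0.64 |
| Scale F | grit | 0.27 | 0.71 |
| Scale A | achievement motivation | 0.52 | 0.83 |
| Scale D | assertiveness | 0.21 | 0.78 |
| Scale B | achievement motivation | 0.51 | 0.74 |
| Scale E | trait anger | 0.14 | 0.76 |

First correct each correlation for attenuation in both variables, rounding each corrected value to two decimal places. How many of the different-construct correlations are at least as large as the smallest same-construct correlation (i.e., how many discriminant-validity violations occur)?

0

Disattenuated r (r / √(r_scale · r_new)):
  Scale C (disc): 0.19 / √(0.64·0.91) = 0.25
  Scale F (disc): 0.27 / √(0.71·0.91) = 0.34
  Scale A (conv): 0.52 / √(0.83·0.91) = 0.60
  Scale D (disc): 0.21 / √(0.78·0.91) = 0.25
  Scale B (conv): 0.51 / √(0.74·0.91) = 0.62
  Scale E (disc): 0.14 / √(0.76·0.91) = 0.17
Smallest convergent = 0.60. Discriminant values: 0.25, 0.34, 0.25, 0.17; count ≥ 0.60 → 0.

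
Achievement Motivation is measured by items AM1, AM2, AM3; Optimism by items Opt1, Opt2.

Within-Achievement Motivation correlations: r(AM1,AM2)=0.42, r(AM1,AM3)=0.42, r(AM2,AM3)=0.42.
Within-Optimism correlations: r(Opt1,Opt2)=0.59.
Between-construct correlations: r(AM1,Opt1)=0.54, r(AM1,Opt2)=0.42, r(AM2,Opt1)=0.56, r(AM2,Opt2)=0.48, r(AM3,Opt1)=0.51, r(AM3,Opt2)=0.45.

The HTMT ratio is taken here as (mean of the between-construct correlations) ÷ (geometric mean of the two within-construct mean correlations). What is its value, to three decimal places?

0.991

Mean heterotrait r = 2.96/6 = 0.4933.
Mean within-AM = 1.26/3 = 0.4200; mean within-Opt = 0.59/1 = 0.5900.
Geometric mean = √(0.4200 × 0.5900) = 0.4978.
HTMT = 0.4933 / 0.4978 = 0.991.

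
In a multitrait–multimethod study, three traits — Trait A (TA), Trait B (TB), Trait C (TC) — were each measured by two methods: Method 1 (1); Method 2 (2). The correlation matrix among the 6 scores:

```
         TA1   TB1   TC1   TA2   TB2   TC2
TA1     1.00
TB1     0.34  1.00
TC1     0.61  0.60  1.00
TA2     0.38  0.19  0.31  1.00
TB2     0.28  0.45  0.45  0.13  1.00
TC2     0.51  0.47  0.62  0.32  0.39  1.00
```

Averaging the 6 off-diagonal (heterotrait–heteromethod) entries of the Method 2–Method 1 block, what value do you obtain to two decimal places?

HTHM values (method 2 × method 1): 0.19, 0.31, 0.28, 0.45, 0.51, 0.47; mean = 2.21/6 = 0.37.

0.37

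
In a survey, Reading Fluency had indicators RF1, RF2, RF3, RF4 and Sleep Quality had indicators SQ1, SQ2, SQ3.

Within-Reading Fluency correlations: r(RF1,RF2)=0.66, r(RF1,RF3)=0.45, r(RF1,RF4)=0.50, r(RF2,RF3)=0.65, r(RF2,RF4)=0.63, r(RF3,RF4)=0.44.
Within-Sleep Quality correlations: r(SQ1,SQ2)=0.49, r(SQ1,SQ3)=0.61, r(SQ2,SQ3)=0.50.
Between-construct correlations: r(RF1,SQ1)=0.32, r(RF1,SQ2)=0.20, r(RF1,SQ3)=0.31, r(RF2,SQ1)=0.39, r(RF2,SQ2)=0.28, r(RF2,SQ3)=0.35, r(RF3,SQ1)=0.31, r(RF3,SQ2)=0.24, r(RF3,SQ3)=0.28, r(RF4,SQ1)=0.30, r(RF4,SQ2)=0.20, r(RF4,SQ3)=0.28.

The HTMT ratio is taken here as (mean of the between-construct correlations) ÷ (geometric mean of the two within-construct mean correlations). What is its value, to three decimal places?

0.530

Between-construct mean = 3.46/12 = 0.2883.
Mean within-RF = 3.33/6 = 0.5550; mean within-SQ = 1.60/3 = 0.5333.
Geometric mean = √(0.5550 × 0.5333) = 0.5440.
HTMT = 0.2883 / 0.5440 = 0.530.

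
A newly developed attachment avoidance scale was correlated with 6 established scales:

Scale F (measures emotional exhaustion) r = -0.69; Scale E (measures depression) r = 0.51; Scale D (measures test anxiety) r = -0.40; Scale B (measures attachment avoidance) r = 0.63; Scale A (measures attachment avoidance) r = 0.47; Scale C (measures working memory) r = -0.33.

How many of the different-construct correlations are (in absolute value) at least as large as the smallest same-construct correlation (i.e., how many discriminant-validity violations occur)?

Convergent (same construct = attachment avoidance): Scale B, Scale A.
Smallest convergent = 0.47. Discriminant |r|: 0.69, 0.51, 0.40, 0.33; count ≥ 0.47 → 2.

2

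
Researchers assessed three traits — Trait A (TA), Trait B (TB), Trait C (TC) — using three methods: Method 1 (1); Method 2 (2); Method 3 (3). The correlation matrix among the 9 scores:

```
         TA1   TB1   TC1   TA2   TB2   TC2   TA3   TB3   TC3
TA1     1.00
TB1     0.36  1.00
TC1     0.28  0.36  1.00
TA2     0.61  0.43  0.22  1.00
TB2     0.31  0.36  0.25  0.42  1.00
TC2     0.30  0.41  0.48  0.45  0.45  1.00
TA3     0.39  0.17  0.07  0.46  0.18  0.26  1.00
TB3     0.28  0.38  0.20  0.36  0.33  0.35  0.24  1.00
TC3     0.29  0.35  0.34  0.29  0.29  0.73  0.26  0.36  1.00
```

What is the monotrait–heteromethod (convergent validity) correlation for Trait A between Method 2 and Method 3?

Same trait (TA), different methods: r(TA2, TA3) = 0.46.

0.46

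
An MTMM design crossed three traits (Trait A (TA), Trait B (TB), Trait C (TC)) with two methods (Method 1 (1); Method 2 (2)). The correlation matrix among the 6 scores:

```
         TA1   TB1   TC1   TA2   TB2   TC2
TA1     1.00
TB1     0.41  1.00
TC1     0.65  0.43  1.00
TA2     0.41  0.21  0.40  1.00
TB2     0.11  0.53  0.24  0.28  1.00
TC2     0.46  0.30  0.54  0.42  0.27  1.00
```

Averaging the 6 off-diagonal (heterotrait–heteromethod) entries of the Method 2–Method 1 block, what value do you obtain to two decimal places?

0.29

HTHM values (method 2 × method 1): 0.21, 0.40, 0.11, 0.24, 0.46, 0.30; mean = 1.72/6 = 0.29.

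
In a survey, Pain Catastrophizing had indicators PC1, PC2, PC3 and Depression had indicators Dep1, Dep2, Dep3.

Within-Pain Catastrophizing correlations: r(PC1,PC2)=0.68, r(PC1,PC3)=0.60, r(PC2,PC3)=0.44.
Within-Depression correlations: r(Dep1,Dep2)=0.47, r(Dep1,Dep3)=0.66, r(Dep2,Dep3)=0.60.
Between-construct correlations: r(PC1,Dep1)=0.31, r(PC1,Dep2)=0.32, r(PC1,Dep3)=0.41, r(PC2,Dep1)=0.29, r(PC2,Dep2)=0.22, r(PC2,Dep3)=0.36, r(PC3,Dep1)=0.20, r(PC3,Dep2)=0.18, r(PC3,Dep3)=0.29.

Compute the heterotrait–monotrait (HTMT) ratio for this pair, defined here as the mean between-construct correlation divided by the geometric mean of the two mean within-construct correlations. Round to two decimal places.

Mean between = 2.58/9 = 0.2867.
Mean within-PC = 1.72/3 = 0.5733; mean within-Dep = 1.73/3 = 0.5767.
Geometric mean = √(0.5733 × 0.5767) = 0.5750.
HTMT = 0.2867 / 0.5750 = 0.50.

0.50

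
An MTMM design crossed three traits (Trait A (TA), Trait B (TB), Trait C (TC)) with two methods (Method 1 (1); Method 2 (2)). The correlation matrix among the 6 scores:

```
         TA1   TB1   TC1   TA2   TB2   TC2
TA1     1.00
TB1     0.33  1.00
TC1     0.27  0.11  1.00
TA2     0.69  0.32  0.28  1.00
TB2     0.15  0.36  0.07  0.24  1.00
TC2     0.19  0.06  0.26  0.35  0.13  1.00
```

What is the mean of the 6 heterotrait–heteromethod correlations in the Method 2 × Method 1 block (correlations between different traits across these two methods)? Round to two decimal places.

HTHM values (method 2 × method 1): 0.32, 0.28, 0.15, 0.07, 0.19, 0.06; mean = 1.07/6 = 0.18.

0.18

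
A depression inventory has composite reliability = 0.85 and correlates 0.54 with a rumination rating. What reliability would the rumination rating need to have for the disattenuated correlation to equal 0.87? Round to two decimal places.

0.45

r_true = r_obs / √(r_xx · r_yy) ⇒ 0.87 = 0.54 / √(0.85 · r_yy).
√(0.85 · r_yy) = 0.54 / 0.87 = 0.6207; 0.85 · r_yy = 0.3853; r_yy = 0.3853 / 0.85 ≈ 0.45.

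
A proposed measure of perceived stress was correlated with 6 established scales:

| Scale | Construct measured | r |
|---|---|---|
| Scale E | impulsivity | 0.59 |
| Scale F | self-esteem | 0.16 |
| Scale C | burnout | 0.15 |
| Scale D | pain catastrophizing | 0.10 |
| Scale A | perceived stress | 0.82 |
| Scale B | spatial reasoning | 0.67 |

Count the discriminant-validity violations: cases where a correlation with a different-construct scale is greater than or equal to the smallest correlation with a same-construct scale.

Convergent (same construct = perceived stress): Scale A.
Smallest convergent = 0.82. Discriminant values: 0.59, 0.16, 0.15, 0.10, 0.67; count ≥ 0.82 → 0.

0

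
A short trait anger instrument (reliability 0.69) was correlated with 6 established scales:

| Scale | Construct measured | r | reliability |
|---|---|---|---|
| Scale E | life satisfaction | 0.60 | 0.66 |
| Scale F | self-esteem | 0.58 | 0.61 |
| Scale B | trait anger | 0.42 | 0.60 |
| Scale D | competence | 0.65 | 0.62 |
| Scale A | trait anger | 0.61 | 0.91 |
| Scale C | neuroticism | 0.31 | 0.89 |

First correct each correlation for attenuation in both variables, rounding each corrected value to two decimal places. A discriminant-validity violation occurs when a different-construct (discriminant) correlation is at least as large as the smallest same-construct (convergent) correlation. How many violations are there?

Disattenuated r (r / √(r_scale · r_new)):
  Scale E (disc): 0.60 / √(0.66·0.69) = 0.89
  Scale F (disc): 0.58 / √(0.61·0.69) = 0.89
  Scale B (conv): 0.42 / √(0.60·0.69) = 0.65
  Scale D (disc): 0.65 / √(0.62·0.69) = 0.99
  Scale A (conv): 0.61 / √(0.91·0.69) = 0.77
  Scale C (disc): 0.31 / √(0.89·0.69) = 0.40
Smallest convergent = 0.65. Discriminant values: 0.89, 0.89, 0.99, 0.40; count ≥ 0.65 → 3.

3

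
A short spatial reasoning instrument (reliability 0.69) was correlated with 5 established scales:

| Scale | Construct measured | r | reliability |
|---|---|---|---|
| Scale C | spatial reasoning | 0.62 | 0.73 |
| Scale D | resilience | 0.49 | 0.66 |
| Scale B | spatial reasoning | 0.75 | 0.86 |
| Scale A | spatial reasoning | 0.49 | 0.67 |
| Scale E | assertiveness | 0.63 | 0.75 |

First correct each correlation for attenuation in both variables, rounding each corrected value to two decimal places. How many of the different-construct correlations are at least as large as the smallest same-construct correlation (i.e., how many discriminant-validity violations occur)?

2

Disattenuated r (r / √(r_scale · r_new)):
  Scale C (conv): 0.62 / √(0.73·0.69) = 0.87
  Scale D (disc): 0.49 / √(0.66·0.69) = 0.73
  Scale B (conv): 0.75 / √(0.86·0.69) = 0.97
  Scale A (conv): 0.49 / √(0.67·0.69) = 0.72
  Scale E (disc): 0.63 / √(0.75·0.69) = 0.88
Smallest convergent = 0.72. Discriminant values: 0.73, 0.88; count ≥ 0.72 → 2.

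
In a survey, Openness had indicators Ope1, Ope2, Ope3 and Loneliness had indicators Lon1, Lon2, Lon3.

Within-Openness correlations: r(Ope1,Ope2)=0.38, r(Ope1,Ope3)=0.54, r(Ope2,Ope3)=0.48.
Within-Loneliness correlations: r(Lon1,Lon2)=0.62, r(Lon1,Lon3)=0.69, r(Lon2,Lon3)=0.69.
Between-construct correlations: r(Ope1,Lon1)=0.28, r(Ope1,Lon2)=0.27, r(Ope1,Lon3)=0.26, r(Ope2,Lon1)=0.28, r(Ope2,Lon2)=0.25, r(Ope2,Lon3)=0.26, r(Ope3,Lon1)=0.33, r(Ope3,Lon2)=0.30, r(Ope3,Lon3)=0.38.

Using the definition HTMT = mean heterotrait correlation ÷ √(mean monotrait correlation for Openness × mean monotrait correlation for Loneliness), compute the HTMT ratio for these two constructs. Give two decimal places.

0.52

Mean heterotrait r = 2.61/9 = 0.2900.
Mean within-Ope = 1.40/3 = 0.4667; mean within-Lon = 2.00/3 = 0.6667.
Geometric mean = √(0.4667 × 0.6667) = 0.5578.
HTMT = 0.2900 / 0.5578 = 0.52.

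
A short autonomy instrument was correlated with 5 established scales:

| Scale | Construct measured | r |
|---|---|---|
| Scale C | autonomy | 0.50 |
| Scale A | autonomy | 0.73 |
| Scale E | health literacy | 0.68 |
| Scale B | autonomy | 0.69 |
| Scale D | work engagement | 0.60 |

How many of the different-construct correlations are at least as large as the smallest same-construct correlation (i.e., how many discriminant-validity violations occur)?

2

Convergent (same construct = autonomy): Scale C, Scale A, Scale B.
Smallest convergent = 0.50. Discriminant values: 0.68, 0.60; count ≥ 0.50 → 2.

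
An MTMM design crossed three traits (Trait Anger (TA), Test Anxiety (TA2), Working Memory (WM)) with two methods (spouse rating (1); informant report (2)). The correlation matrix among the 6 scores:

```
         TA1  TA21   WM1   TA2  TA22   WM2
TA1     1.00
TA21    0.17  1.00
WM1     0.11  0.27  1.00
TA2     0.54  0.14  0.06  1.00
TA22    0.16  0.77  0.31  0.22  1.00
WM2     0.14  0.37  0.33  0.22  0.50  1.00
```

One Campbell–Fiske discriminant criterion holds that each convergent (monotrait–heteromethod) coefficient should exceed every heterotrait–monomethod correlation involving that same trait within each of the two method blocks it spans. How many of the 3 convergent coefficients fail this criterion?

1

Each convergent coefficient versus the relevant comparison correlations:
TA (methods 1·2): 0.54 vs {0.17, 0.22, 0.11, 0.22} → pass.
TA2 (methods 1·2): 0.77 vs {0.17, 0.22, 0.27, 0.50} → pass.
WM (methods 1·2): 0.33 vs {0.11, 0.22, 0.27, 0.50} → fail.
1 of 3 fail.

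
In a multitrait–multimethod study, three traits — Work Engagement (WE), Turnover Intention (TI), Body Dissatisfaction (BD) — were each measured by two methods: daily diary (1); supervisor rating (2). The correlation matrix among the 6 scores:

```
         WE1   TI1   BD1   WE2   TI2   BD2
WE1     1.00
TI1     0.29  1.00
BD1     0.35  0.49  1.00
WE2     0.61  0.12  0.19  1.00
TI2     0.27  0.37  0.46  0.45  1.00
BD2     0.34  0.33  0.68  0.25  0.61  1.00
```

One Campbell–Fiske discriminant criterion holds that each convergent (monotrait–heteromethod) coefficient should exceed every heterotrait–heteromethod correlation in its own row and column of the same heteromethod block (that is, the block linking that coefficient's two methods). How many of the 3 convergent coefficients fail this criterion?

Checking each validity diagonal entry against its comparison values:
WE (methods 1·2): 0.61 vs {0.27, 0.12, 0.34, 0.19} → pass.
TI (methods 1·2): 0.37 vs {0.12, 0.27, 0.33, 0.46} → fail.
BD (methods 1·2): 0.68 vs {0.19, 0.34, 0.46, 0.33} → pass.
1 of 3 fail.

1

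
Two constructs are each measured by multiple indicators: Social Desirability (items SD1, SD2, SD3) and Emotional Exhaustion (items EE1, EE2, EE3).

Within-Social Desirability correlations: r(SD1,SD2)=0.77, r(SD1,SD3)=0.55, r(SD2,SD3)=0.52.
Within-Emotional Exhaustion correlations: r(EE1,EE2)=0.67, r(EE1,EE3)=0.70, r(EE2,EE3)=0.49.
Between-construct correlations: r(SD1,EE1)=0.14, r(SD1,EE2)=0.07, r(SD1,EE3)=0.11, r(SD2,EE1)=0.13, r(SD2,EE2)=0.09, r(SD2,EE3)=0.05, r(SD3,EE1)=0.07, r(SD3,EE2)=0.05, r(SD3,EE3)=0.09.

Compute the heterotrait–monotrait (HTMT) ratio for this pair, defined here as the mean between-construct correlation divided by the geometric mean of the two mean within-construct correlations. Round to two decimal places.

0.14

Mean heterotrait r = 0.80/9 = 0.0889.
Mean within-SD = 1.84/3 = 0.6133; mean within-EE = 1.86/3 = 0.6200.
Geometric mean = √(0.6133 × 0.6200) = 0.6166.
HTMT = 0.0889 / 0.6166 = 0.14.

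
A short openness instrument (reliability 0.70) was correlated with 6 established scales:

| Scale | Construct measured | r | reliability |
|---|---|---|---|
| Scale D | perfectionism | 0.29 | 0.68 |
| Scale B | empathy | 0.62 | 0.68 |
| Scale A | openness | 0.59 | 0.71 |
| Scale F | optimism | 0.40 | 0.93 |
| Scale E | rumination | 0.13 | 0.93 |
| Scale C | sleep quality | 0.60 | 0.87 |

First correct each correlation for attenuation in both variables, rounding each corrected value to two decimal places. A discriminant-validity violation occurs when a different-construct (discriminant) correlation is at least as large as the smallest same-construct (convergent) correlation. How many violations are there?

Disattenuated r (r / √(r_scale · r_new)):
  Scale D (disc): 0.29 / √(0.68·0.70) = 0.42
  Scale B (disc): 0.62 / √(0.68·0.70) = 0.90
  Scale A (conv): 0.59 / √(0.71·0.70) = 0.84
  Scale F (disc): 0.40 / √(0.93·0.70) = 0.50
  Scale E (disc): 0.13 / √(0.93·0.70) = 0.16
  Scale C (disc): 0.60 / √(0.87·0.70) = 0.77
Smallest convergent = 0.84. Discriminant values: 0.42, 0.90, 0.50, 0.16, 0.77; count ≥ 0.84 → 1.

1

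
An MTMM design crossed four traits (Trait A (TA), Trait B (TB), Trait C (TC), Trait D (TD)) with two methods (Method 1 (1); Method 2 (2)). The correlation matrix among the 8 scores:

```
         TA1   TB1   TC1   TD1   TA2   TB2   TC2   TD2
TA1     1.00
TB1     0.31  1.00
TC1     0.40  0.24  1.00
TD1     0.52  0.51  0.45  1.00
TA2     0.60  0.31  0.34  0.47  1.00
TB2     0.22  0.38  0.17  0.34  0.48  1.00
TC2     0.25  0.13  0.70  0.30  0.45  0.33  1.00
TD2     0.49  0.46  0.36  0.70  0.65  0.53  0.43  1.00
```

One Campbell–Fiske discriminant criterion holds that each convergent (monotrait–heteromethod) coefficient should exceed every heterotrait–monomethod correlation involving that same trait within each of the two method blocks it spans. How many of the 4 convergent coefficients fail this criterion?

2

Each convergent coefficient versus the relevant comparison correlations:
TA (methods 1·2): 0.60 vs {0.31, 0.48, 0.40, 0.45, 0.52, 0.65} → fail.
TB (methods 1·2): 0.38 vs {0.31, 0.48, 0.24, 0.33, 0.51, 0.53} → fail.
TC (methods 1·2): 0.70 vs {0.40, 0.45, 0.24, 0.33, 0.45, 0.43} → pass.
TD (methods 1·2): 0.70 vs {0.52, 0.65, 0.51, 0.53, 0.45, 0.43} → pass.
2 of 4 fail.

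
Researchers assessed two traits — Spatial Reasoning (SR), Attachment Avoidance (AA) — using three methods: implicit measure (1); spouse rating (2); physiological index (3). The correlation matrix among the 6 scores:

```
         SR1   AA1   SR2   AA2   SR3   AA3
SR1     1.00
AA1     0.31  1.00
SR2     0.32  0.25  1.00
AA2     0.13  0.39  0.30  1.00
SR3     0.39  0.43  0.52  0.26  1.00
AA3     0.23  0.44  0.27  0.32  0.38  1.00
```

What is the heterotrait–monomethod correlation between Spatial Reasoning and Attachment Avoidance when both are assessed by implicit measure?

0.31

Different traits, same method: r(SR1, AA1) = 0.31.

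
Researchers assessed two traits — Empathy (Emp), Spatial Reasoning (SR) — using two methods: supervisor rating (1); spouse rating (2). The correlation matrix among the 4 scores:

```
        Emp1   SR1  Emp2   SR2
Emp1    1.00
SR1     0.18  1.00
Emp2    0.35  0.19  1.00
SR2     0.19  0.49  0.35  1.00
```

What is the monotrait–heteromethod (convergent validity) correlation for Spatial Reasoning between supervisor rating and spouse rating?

0.49

Same trait (SR), different methods: r(SR1, SR2) = 0.49.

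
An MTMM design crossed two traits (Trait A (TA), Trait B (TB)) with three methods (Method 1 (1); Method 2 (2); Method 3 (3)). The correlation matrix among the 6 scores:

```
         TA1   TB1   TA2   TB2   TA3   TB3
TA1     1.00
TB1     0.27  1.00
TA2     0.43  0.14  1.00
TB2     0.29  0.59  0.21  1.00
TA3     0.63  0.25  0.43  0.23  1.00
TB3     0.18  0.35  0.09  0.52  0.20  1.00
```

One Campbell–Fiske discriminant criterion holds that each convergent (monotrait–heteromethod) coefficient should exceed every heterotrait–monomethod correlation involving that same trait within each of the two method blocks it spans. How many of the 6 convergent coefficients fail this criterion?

0

Each convergent coefficient versus the relevant comparison correlations:
TA (methods 1·2): 0.43 vs {0.27, 0.21} → pass.
TA (methods 1·3): 0.63 vs {0.27, 0.20} → pass.
TA (methods 2·3): 0.43 vs {0.21, 0.20} → pass.
TB (methods 1·2): 0.59 vs {0.27, 0.21} → pass.
TB (methods 1·3): 0.35 vs {0.27, 0.20} → pass.
TB (methods 2·3): 0.52 vs {0.21, 0.20} → pass.
0 of 6 fail.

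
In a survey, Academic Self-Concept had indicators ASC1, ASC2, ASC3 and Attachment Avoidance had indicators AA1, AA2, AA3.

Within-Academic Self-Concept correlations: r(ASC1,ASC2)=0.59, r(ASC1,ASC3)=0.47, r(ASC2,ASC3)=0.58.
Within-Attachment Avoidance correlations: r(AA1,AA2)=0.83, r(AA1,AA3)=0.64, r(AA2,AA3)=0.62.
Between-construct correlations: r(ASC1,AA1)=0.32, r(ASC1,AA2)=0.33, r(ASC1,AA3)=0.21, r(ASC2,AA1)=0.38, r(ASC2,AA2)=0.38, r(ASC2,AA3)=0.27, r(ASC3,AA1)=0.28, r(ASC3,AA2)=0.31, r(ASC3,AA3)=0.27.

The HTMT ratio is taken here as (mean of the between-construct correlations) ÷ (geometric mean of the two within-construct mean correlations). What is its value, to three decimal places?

Mean heterotrait r = 2.75/9 = 0.3056.
Mean within-ASC = 1.64/3 = 0.5467; mean within-AA = 2.09/3 = 0.6967.
Geometric mean = √(0.5467 × 0.6967) = 0.6172.
HTMT = 0.3056 / 0.6172 = 0.495.

0.495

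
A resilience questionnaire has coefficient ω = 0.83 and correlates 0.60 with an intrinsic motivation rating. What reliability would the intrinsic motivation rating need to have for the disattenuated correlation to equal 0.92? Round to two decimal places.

r_true = r_obs / √(r_xx · r_yy) ⇒ 0.92 = 0.60 / √(0.83 · r_yy).
√(0.83 · r_yy) = 0.60 / 0.92 = 0.6522; 0.83 · r_yy = 0.4254; r_yy = 0.4254 / 0.83 ≈ 0.51.

0.51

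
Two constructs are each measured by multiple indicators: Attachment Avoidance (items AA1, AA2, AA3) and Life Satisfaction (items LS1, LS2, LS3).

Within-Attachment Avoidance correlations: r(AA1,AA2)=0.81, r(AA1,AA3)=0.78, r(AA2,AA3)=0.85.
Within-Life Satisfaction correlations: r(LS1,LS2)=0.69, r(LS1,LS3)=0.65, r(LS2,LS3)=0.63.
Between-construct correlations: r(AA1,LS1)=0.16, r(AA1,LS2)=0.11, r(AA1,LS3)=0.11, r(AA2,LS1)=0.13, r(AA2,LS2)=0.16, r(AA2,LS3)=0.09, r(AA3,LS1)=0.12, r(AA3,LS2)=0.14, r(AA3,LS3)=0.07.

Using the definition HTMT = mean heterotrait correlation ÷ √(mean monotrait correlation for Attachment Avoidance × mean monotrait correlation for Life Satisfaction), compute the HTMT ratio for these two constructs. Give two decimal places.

0.17

Mean between = 1.09/9 = 0.1211.
Mean within-AA = 2.44/3 = 0.8133; mean within-LS = 1.97/3 = 0.6567.
Geometric mean = √(0.8133 × 0.6567) = 0.7308.
HTMT = 0.1211 / 0.7308 = 0.17.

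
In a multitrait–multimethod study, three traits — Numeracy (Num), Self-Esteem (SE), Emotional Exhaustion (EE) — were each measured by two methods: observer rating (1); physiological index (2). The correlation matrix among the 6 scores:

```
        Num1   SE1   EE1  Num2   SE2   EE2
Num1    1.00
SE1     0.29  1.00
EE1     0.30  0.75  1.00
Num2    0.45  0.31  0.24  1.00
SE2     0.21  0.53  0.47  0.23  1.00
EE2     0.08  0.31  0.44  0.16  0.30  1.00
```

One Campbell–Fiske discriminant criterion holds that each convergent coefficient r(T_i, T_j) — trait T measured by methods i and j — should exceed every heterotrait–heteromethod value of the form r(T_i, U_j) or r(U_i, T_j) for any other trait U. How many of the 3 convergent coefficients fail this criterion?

1

Each convergent coefficient versus the relevant comparison correlations:
Num (methods 1·2): 0.45 vs {0.21, 0.31, 0.08, 0.24} → pass.
SE (methods 1·2): 0.53 vs {0.31, 0.21, 0.31, 0.47} → pass.
EE (methods 1·2): 0.44 vs {0.24, 0.08, 0.47, 0.31} → fail.
1 of 3 fail.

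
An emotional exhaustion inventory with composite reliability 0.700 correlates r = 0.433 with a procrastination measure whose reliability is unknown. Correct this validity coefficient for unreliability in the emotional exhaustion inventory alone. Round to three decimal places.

0.518

Single correction: r_c = r_obs / √r_xx = 0.433 / √0.700 = 0.433 / 0.8367 ≈ 0.518.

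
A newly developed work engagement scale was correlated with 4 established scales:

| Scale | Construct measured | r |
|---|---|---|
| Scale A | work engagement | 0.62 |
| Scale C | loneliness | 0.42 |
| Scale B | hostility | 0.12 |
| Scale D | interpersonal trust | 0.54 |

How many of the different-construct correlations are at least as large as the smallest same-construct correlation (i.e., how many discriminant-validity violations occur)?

Convergent (same construct = work engagement): Scale A.
Smallest convergent = 0.62. Discriminant values: 0.42, 0.12, 0.54; count ≥ 0.62 → 0.

0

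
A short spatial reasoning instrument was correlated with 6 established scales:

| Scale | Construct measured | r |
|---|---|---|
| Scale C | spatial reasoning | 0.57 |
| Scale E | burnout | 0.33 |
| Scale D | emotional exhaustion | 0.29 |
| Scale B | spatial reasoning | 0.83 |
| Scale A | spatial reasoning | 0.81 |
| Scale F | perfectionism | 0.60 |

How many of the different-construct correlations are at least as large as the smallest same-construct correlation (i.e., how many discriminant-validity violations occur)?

Convergent (same construct = spatial reasoning): Scale C, Scale B, Scale A.
Smallest convergent = 0.57. Discriminant values: 0.33, 0.29, 0.60; count ≥ 0.57 → 1.

1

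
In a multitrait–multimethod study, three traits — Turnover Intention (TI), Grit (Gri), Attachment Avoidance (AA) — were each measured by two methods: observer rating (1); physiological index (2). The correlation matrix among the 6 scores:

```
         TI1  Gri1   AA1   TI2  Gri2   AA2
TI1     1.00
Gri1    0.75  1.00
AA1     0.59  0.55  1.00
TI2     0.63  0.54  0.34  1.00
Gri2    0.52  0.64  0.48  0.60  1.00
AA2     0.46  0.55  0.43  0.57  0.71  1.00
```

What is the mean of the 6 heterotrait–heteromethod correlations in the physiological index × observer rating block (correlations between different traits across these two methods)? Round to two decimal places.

HTHM values (method 2 × method 1): 0.54, 0.34, 0.52, 0.48, 0.46, 0.55; mean = 2.89/6 = 0.48.

0.48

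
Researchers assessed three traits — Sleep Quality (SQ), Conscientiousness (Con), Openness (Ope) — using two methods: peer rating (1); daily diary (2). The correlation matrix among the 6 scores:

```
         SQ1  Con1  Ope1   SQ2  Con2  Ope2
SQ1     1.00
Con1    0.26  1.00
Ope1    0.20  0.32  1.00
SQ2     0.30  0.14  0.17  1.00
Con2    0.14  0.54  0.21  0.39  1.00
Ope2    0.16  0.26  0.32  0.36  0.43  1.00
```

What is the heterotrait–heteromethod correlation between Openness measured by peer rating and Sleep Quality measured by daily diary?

Different traits and methods: r(Ope1, SQ2) = 0.17.

0.17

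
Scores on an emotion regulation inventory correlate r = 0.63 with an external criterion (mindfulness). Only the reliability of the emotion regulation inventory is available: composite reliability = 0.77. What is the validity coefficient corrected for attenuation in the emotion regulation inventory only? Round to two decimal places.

Single correction: r_c = r_obs / √r_xx = 0.63 / √0.77 = 0.63 / 0.8775 ≈ 0.72.

0.72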